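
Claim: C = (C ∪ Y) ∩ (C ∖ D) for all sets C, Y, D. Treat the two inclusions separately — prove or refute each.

(⊆) fails; (⊇) holds.

(⟹) This inclusion fails. Take C = {1}, Y = ∅, D = {1}; then 1 ∈ C but 1 ∉ (C ∪ Y) ∩ (C ∖ D).

(⟸) Let x ∈ (C ∪ Y) ∩ (C ∖ D). Then either x ∈ C and x ∉ Y, D; or x ∈ C ∩ Y and x ∉ D. In each case x ∈ C, so (C ∪ Y) ∩ (C ∖ D) ⊆ C.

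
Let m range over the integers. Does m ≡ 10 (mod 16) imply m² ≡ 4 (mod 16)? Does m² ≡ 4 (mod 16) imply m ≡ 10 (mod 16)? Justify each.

[⇒] Suppose m ≡ 10 (mod 16). Write m = 16j + 10. Then (16j + 10)² = 256j² + 320j + 100 = 16(16j² + 20j + 6) + 4, so m² ≡ 4 (mod 16).

[⇐] This fails: take m = 2. Then 2² = 4 ≡ 4 (mod 16), yet 2 ≡ 2 (mod 16), not 10.

Only the forward direction holds.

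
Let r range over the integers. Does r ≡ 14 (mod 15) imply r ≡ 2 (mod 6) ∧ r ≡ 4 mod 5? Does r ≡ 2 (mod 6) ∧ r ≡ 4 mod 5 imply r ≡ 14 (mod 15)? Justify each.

Forward direction. This fails: r = 29 gives 29 ≡ 14 (mod 15) but 29 ≡ 5 (mod 6), so the conjunction on the right does not hold.

Converse. If r ≡ 2 (mod 6) and r ≡ 4 (mod 5), then by the Chinese remainder theorem r ≡ 14 (mod 30). Since 14 ≡ 14 (mod 15) and 15 ∣ 30, we get r ≡ 14 (mod 15).

Not equivalent: only (⇐) holds.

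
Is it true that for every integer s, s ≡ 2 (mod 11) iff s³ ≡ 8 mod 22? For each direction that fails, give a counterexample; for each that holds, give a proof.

(⟸) The residues r modulo 22 with r³ ≡ 8 (mod 22) are exactly {2}, and each is ≡ 2 (mod 11).

(⟹) This fails: take s = 13. Then 13 ≡ 2 (mod 11), but 13³ = 2197 ≡ 19 (mod 22), not 8.

(⇒) fails; (⇐) holds.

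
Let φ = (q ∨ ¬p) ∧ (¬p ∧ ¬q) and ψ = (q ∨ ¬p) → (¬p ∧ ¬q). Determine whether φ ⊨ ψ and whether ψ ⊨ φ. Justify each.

(⟹) Assume the antecedent. If p is true, the antecedent cannot hold. If p is false, the antecedent forces (p = F, q = F), and (q ∨ ¬p) → (¬p ∧ ¬q) holds there. Either way (q ∨ ¬p) → (¬p ∧ ¬q) holds.

(⟸) This fails. Under p = T, q = F, the left side is false but the right side is true.

Only the forward implication holds.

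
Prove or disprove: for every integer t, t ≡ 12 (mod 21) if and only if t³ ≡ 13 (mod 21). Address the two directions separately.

Neither implication holds.

[⇒] This fails: take t = 12. Then 12 ≡ 12 (mod 21), but 12³ = 1728 ≡ 6 (mod 21), not 13.

[⇐] This fails: take t = 10. Then 10³ = 1000 ≡ 13 (mod 21), yet 10 ≡ 10 (mod 21), not 12.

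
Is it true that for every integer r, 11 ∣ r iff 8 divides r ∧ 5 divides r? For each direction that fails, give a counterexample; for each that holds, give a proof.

(→) This fails: take r = 11. Certainly 11 ∣ 11, but 8 ∤ 11.

(←) This fails: take r = 40. Both 8 ∣ 40 and 5 ∣ 40, yet 40 is not a multiple of 11 (since 40 = 3·11 + 7), so 11 ∤ 40.

(⇒) fails and (⇐) fails.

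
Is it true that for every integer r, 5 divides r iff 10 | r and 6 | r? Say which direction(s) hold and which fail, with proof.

(⇐) Suppose 10 ∣ r and 6 ∣ r. Any common multiple of 10 and 6 is a multiple of their lcm; here lcm(10, 6) = 10·6/gcd(10, 6) = 60/2 = 30, so 30 ∣ r. Since 5 ∣ 30, it follows that 5 ∣ r.

(⇒) This fails: take r = 5. Certainly 5 ∣ 5, but 10 ∤ 5.

Only the reverse direction holds.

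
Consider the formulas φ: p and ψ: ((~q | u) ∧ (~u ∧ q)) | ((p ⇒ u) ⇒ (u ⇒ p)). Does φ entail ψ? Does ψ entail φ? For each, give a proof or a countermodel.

The forward direction holds; the converse fails.

(←) This fails. Under p = F, u = F, q = F, the left side is false but the right side is true.

(→) Assume the antecedent. If p is true, the consequent reduces to true regardless of the other variables. If p is false, the antecedent cannot hold. Either way the consequent holds.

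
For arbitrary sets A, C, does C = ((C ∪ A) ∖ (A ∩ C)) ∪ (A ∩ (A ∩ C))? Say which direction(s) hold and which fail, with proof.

(⊆) Let x ∈ C. Then either x ∈ C and x ∉ A; or x ∈ A ∩ C. In each case x ∈ ((C ∪ A) ∖ (A ∩ C)) ∪ (A ∩ (A ∩ C)), so C ⊆ ((C ∪ A) ∖ (A ∩ C)) ∪ (A ∩ (A ∩ C)).

(⊇) This inclusion fails. Take A = {1}, C = ∅; then 1 ∈ ((C ∪ A) ∖ (A ∩ C)) ∪ (A ∩ (A ∩ C)) but 1 ∉ C.

The sets are not equal: only the forward inclusion holds.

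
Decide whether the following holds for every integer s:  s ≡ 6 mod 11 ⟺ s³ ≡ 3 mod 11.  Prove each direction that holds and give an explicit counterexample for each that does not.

(⇒) fails and (⇐) fails.

(→) This fails: take s = 6. Then 6 ≡ 6 (mod 11), but 6³ = 216 ≡ 7 (mod 11), not 3.

(←) This fails: take s = 9. Then 9³ = 729 ≡ 3 (mod 11), yet 9 ≡ 9 (mod 11), not 6.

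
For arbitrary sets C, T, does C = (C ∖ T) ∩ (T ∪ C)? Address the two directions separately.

Reverse inclusion. Let x ∈ (C ∖ T) ∩ (T ∪ C). Then x ∈ C and x ∉ T, from which x ∈ C.

Forward inclusion. This inclusion fails. Take C = {1}, T = {1}; then 1 ∈ C but 1 ∉ (C ∖ T) ∩ (T ∪ C).

The sets are not equal: only the reverse inclusion holds.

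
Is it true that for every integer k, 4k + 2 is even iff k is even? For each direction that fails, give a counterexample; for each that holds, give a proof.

(⇒) fails; (⇐) holds.

(→) This fails: take k = 1. Then 4k + 2 = 6, which is even, yet k = 1 is odd, not even.

(←) Suppose k is even. Since 4 is even, 4k is even for every k, so 4k + 2 has the same parity as 2, which is even. Hence 4k + 2 is even.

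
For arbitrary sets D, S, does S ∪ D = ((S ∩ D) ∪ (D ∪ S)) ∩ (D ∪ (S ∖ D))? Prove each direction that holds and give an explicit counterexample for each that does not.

Both inclusions hold; the sets are equal.

(⟹) Let x ∈ S ∪ D. Then either x ∈ D and x ∉ S; or x ∈ S and x ∉ D; or x ∈ D ∩ S. In each case x ∈ ((S ∩ D) ∪ (D ∪ S)) ∩ (D ∪ (S ∖ D)), so S ∪ D ⊆ ((S ∩ D) ∪ (D ∪ S)) ∩ (D ∪ (S ∖ D)).

(⟸) Let x ∈ ((S ∩ D) ∪ (D ∪ S)) ∩ (D ∪ (S ∖ D)). Then either x ∈ D and x ∉ S; or x ∈ S and x ∉ D; or x ∈ D ∩ S. In each case x ∈ S ∪ D, so ((S ∩ D) ∪ (D ∪ S)) ∩ (D ∪ (S ∖ D)) ⊆ S ∪ D.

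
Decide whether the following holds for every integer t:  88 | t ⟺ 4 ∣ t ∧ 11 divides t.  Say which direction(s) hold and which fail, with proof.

(⇒) holds; (⇐) fails.

Converse. This fails: take t = 44. Both 4 ∣ 44 and 11 ∣ 44, yet 44 is not a multiple of 88 (since 44 = 0·88 + 44), so 88 ∤ 44.

Forward direction. If 88 ∣ t, write t = 88q. Since 88 = 22·4, t = 4·(22q), so 4 ∣ t; and since 88 = 8·11, t = 11·(8q), so 11 ∣ t.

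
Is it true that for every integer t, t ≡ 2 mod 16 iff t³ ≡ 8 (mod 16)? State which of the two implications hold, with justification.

(⇒) holds; (⇐) fails.

(⇒) Suppose t ≡ 2 mod 16. Write t = 16j + 2. Then (16j + 2)³ = 4096j³ + 1536j² + 192j + 8 = 16(256j³ + 96j² + 12j) + 8, so t³ ≡ 8 (mod 16).

(⇐) This fails: take t = 6. Then 6³ = 216 ≡ 8 (mod 16), yet 6 ≡ 6 (mod 16), not 2.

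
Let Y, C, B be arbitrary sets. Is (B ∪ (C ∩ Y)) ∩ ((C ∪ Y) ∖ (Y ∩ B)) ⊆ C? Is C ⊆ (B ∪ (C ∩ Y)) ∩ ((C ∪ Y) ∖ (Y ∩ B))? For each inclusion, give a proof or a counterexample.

Reverse inclusion. This inclusion fails. Take Y = ∅, C = {1}, B = ∅; then 1 ∈ C but 1 ∉ (B ∪ (C ∩ Y)) ∩ ((C ∪ Y) ∖ (Y ∩ B)).

Forward inclusion. Let x ∈ (B ∪ (C ∩ Y)) ∩ ((C ∪ Y) ∖ (Y ∩ B)). Then either x ∈ Y ∩ C and x ∉ B; or x ∈ C ∩ B and x ∉ Y. In each case x ∈ C, so (B ∪ (C ∩ Y)) ∩ ((C ∪ Y) ∖ (Y ∩ B)) ⊆ C.

The sets are not equal: only the forward inclusion holds.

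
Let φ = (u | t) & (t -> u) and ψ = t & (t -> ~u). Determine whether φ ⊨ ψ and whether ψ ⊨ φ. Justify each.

[⇒] This fails. Under u = T, t = F, the left side is true but the right side is false.

[⇐] This fails. Under u = F, t = T, the left side is false but the right side is true.

(⇒) fails and (⇐) fails.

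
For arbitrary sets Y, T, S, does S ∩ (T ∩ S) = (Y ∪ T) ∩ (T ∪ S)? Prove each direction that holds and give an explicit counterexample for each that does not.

Only the forward inclusion holds.

Forward inclusion. Let x ∈ S ∩ (T ∩ S). Then either x ∈ T ∩ S and x ∉ Y; or x ∈ Y ∩ T ∩ S. In each case x ∈ (Y ∪ T) ∩ (T ∪ S), so S ∩ (T ∩ S) ⊆ (Y ∪ T) ∩ (T ∪ S).

Reverse inclusion. This inclusion fails. Take Y = ∅, T = {1}, S = ∅; then 1 ∈ (Y ∪ T) ∩ (T ∪ S) but 1 ∉ S ∩ (T ∩ S).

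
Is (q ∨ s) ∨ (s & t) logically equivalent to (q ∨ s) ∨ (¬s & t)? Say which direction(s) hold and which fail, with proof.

(⟹) Assume the antecedent. If s is true, (q ∨ s) ∨ (¬s & t) reduces to true regardless of the other variables. If s is false, the antecedent forces (s = F, t = F, q = T) or (s = F, t = T, q = T), and (q ∨ s) ∨ (¬s & t) holds there. Either way (q ∨ s) ∨ (¬s & t) holds.

(⟸) This fails. Under s = F, t = T, q = F, the left side is false but the right side is true.

Only the forward implication holds.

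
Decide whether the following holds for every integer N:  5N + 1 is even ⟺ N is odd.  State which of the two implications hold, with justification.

(⇐) Suppose N is odd; write N = 2j + 1. Then 5N + 1 = 5·(2j + 1) + 1 = 2·5j + 6, which is even.

(⇒) Suppose 5N + 1 is even. Since 5 is odd, 5N and N have the same parity, so 5N + 1 ≡ N + 1 (mod 2). As 1 is odd, 5N + 1 is even exactly when N is odd. Thus N is odd.

Both directions hold.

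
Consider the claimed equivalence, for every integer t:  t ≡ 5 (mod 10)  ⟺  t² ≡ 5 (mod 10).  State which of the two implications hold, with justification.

Converse. For the converse, argue contrapositively. If t ≢ 5 (mod 10), then t is congruent to one of 0, 1, 2, 3, 4, 6, 7, 8, 9 modulo 10, and these give t² ≡ 0, 1, 4, 9, 6, 6, 9, 4, 1 respectively — never 5.

Forward direction. Suppose t ≡ 5 (mod 10). Write t = 10j + 5. Then (10j + 5)² = 100j² + 100j + 25 = 10(10j² + 10j + 2) + 5, so t² ≡ 5 (mod 10).

Both directions hold.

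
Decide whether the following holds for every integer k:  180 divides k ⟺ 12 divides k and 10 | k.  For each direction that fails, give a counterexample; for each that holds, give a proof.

Not equivalent: only (⇒) holds.

(⟹) If 180 ∣ k, write k = 180q. Since 180 = 15·12, k = 12·(15q), so 12 ∣ k; and since 180 = 18·10, k = 10·(18q), so 10 ∣ k.

(⟸) This fails: take k = 60. Both 12 ∣ 60 and 10 ∣ 60, yet 60 is not a multiple of 180 (since 60 = 0·180 + 60), so 180 ∤ 60.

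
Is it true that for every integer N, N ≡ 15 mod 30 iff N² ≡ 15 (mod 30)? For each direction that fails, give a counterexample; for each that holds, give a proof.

[⇒] Suppose N ≡ 15 mod 30. Write N = 30j + 15. Then (30j + 15)² = 900j² + 900j + 225 = 30(30j² + 30j + 7) + 15, so N² ≡ 15 (mod 30).

[⇐] Conversely, suppose N² ≡ 15 (mod 30). The only residue r in {0, …, 29} with r² ≡ 15 (mod 30) is r = 15, so N ≡ 15 (mod 30).

Both implications hold.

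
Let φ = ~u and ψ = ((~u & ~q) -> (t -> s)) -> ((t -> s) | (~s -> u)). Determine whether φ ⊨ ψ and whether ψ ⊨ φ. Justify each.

(⇒) This fails. Under u = F, s = F, t = T, q = T, the left side is true but the right side is false.

(⇐) This fails. Under u = T, s = F, t = F, q = F, the left side is false but the right side is true.

Neither implication holds.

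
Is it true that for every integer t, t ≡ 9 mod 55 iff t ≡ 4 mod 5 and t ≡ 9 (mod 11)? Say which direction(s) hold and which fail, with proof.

Forward direction. Suppose t ≡ 9 (mod 55); write t = 55j + 9. Since 5 ∣ 55, reducing mod 5 gives t ≡ 9 ≡ 4 (mod 5); since 11 ∣ 55, reducing mod 11 gives t ≡ 9 (mod 11).

Converse. If t ≡ 4 (mod 5) and t ≡ 9 (mod 11), then by the Chinese remainder theorem t ≡ 9 (mod 55). This is exactly t ≡ 9 (mod 55).

Both implications hold.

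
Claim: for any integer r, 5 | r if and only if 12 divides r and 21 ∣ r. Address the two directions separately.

(⇒) fails and (⇐) fails.

(⇒) This fails: take r = 5. Certainly 5 ∣ 5, but 12 ∤ 5.

(⇐) This fails: take r = 84. Both 12 ∣ 84 and 21 ∣ 84, yet 84 is not a multiple of 5 (since 84 = 16·5 + 4), so 5 ∤ 84.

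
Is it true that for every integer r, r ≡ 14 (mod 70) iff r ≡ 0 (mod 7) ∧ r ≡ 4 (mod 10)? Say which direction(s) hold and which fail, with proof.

Both implications hold.

(→) Suppose r ≡ 14 (mod 70); write r = 70j + 14. Since 7 ∣ 70, reducing mod 7 gives r ≡ 14 ≡ 0 (mod 7); since 10 ∣ 70, reducing mod 10 gives r ≡ 14 ≡ 4 (mod 10).

(←) Conversely, if r ≡ 0 (mod 7) and r ≡ 4 (mod 10), then by the Chinese remainder theorem r ≡ 14 (mod 70). This is exactly r ≡ 14 (mod 70).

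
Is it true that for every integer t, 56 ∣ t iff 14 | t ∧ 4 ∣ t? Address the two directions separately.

Only the forward direction holds.

[⇐] This fails: take t = 28. Both 14 ∣ 28 and 4 ∣ 28, yet 28 is not a multiple of 56 (since 28 = 0·56 + 28), so 56 ∤ 28.

[⇒] If 56 ∣ t, write t = 56q. Since 56 = 4·14, t = 14·(4q), so 14 ∣ t; and since 56 = 14·4, t = 4·(14q), so 4 ∣ t.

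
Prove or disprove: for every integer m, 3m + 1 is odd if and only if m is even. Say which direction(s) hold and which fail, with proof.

Both directions hold; the statement is true.

[⇒] Suppose 3m + 1 is odd. Since 3 is odd, 3m and m have the same parity, so 3m + 1 ≡ m + 1 (mod 2). As 1 is odd, 3m + 1 is odd exactly when m is even. Thus m is even.

[⇐] Conversely, suppose m is even; write m = 2j. Then 3m + 1 = 3·(2j) + 1 = 2·3j + 1, which is odd.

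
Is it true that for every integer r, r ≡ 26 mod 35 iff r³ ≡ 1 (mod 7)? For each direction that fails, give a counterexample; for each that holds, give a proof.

Neither direction holds.

[⇒] This fails: take r = 26. Then 26 ≡ 26 (mod 35), but 26³ = 17576 ≡ 6 (mod 7), not 1.

[⇐] This fails: take r = 1. Then 1³ = 1 ≡ 1 (mod 7), yet 1 ≡ 1 (mod 35), not 26.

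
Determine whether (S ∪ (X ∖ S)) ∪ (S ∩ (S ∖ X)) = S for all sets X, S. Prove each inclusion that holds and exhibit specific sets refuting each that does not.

(⊇) Let x ∈ S. Then either x ∈ S and x ∉ X; or x ∈ X ∩ S. In each case x ∈ (S ∪ (X ∖ S)) ∪ (S ∩ (S ∖ X)), so S ⊆ (S ∪ (X ∖ S)) ∪ (S ∩ (S ∖ X)).

(⊆) This inclusion fails. Take X = {1}, S = ∅; then 1 ∈ (S ∪ (X ∖ S)) ∪ (S ∩ (S ∖ X)) but 1 ∉ S.

The sets are not equal: only the reverse inclusion holds.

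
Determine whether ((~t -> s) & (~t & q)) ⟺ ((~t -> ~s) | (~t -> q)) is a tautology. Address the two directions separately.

The forward direction holds; the converse fails.

(⟸) This fails. Under q = F, t = F, s = F, the left side is false but the right side is true.

(⟹) Assume the antecedent. If q is true, (~t -> ~s) | (~t -> q) reduces to true regardless of the other variables. If q is false, the antecedent cannot hold. Either way (~t -> ~s) | (~t -> q) holds.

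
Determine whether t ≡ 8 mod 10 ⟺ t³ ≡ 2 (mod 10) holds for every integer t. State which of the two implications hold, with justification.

Both directions hold; the statement is true.

[⇐] Suppose t³ ≡ 2 (mod 10). The only residue r in {0, …, 9} with r³ ≡ 2 (mod 10) is r = 8, so t ≡ 8 (mod 10).

[⇒] Suppose t ≡ 8 mod 10. Write t = 10j + 8. Then (10j + 8)³ = 1000j³ + 2400j² + 1920j + 512 = 10(100j³ + 240j² + 192j + 51) + 2, so t³ ≡ 2 (mod 10).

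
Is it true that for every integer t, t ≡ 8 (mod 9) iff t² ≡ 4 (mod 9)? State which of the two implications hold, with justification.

Neither direction holds.

(⟹) This fails: take t = 8. Then 8 ≡ 8 (mod 9), but 8² = 64 ≡ 1 (mod 9), not 4.

(⟸) This fails: take t = 2. Then 2² = 4 ≡ 4 (mod 9), yet 2 ≡ 2 (mod 9), not 8.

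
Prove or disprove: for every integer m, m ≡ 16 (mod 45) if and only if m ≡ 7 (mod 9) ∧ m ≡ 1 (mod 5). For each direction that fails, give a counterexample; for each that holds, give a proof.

(←) If m ≡ 7 (mod 9) and m ≡ 1 (mod 5), then by the Chinese remainder theorem m ≡ 16 (mod 45). This is exactly m ≡ 16 (mod 45).

(→) Suppose m ≡ 16 (mod 45); write m = 45j + 16. Since 9 ∣ 45, reducing mod 9 gives m ≡ 16 ≡ 7 (mod 9); since 5 ∣ 45, reducing mod 5 gives m ≡ 16 ≡ 1 (mod 5).

Both implications hold.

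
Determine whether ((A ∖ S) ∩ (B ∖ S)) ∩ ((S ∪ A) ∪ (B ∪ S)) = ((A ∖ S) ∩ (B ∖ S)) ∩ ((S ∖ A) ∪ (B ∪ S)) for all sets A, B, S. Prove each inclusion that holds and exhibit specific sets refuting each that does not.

(⊇) Let x ∈ ((A ∖ S) ∩ (B ∖ S)) ∩ ((S ∖ A) ∪ (B ∪ S)). Then x ∈ A ∩ B and x ∉ S, from which x ∈ ((A ∖ S) ∩ (B ∖ S)) ∩ ((S ∪ A) ∪ (B ∪ S)).

(⊆) Let x ∈ ((A ∖ S) ∩ (B ∖ S)) ∩ ((S ∪ A) ∪ (B ∪ S)). Then x ∈ A ∩ B and x ∉ S, from which x ∈ ((A ∖ S) ∩ (B ∖ S)) ∩ ((S ∖ A) ∪ (B ∪ S)).

Both inclusions hold.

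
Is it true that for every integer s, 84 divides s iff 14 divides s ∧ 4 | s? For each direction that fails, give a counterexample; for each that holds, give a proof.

Only the forward implication holds.

(⇒) If 84 ∣ s, write s = 84q. Since 84 = 6·14, s = 14·(6q), so 14 ∣ s; and since 84 = 21·4, s = 4·(21q), so 4 ∣ s.

(⇐) This fails: take s = 28. Both 14 ∣ 28 and 4 ∣ 28, yet 28 is not a multiple of 84 (since 28 = 0·84 + 28), so 84 ∤ 28.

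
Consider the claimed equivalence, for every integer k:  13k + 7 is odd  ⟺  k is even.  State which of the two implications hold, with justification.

(⇒) Suppose 13k + 7 is odd. Since 13 is odd, 13k and k have the same parity, so 13k + 7 ≡ k + 7 (mod 2). As 7 is odd, 13k + 7 is odd exactly when k is even. Thus k is even.

(⇐) Conversely, suppose k is even; write k = 2j. Then 13k + 7 = 13·(2j) + 7 = 2·13j + 7, which is odd.

Equivalent; both directions hold.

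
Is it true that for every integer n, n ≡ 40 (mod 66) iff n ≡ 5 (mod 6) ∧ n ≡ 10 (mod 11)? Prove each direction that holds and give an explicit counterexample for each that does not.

Forward direction. This fails: n = 40 gives 40 ≡ 40 (mod 66) but 40 ≡ 4 (mod 6), so the conjunction on the right does not hold.

Converse. This fails: n = 65 satisfies both congruences on the right (65 ≡ 5 mod 6 and 65 ≡ 10 mod 11) yet 65 ≡ 65 (mod 66), not 40.

Both directions fail.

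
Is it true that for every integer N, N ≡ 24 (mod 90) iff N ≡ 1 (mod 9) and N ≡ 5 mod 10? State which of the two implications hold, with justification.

(⇒) fails and (⇐) fails.

(⟹) This fails: N = 24 gives 24 ≡ 24 (mod 90) but 24 ≡ 6 (mod 9), so the conjunction on the right does not hold.

(⟸) This fails: N = 55 satisfies both congruences on the right (55 ≡ 1 mod 9 and 55 ≡ 5 mod 10) yet 55 ≡ 55 (mod 90), not 24.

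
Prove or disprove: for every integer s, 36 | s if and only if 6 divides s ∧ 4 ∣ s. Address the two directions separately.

(⇒) holds; (⇐) fails.

[⇒] If 36 ∣ s, write s = 36q. Since 36 = 6·6, s = 6·(6q), so 6 ∣ s; and since 36 = 9·4, s = 4·(9q), so 4 ∣ s.

[⇐] This fails: take s = 12. Both 6 ∣ 12 and 4 ∣ 12, yet 12 is not a multiple of 36 (since 12 = 0·36 + 12), so 36 ∤ 12.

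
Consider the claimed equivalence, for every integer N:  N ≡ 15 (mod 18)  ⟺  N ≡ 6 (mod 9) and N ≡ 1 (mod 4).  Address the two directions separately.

Only the reverse direction holds.

Forward direction. This fails: N = 15 gives 15 ≡ 15 (mod 18) but 15 ≡ 3 (mod 4), so the conjunction on the right does not hold.

Converse. If N ≡ 6 (mod 9) and N ≡ 1 (mod 4), then by the Chinese remainder theorem N ≡ 33 (mod 36). Since 33 ≡ 15 (mod 18) and 18 ∣ 36, we get N ≡ 15 (mod 18).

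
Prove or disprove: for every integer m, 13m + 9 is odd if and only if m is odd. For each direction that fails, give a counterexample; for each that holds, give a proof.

Neither implication holds.

Forward direction. This fails: m = 2 gives 13m + 9 = 35, which is odd, but 2 is even, not odd.

Converse. This also fails: m = 5 is odd, but 13m + 9 = 74 is even, not odd.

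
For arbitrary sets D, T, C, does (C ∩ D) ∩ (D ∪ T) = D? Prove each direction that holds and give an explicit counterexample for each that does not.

(⟸) This inclusion fails. Take D = {1}, T = ∅, C = ∅; then 1 ∈ D but 1 ∉ (C ∩ D) ∩ (D ∪ T).

(⟹) Let x ∈ (C ∩ D) ∩ (D ∪ T). Then either x ∈ D ∩ C and x ∉ T; or x ∈ D ∩ T ∩ C. In each case x ∈ D, so (C ∩ D) ∩ (D ∪ T) ⊆ D.

The sets are not equal: only the forward inclusion holds.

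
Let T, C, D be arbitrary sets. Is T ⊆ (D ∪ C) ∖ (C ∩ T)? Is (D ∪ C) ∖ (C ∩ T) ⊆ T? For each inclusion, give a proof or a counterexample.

Both inclusions fail.

(⊆) This inclusion fails. Take T = {1}, C = ∅, D = ∅; then 1 ∈ T but 1 ∉ (D ∪ C) ∖ (C ∩ T).

(⊇) This inclusion fails. Take T = ∅, C = {1}, D = ∅; then 1 ∈ (D ∪ C) ∖ (C ∩ T) but 1 ∉ T.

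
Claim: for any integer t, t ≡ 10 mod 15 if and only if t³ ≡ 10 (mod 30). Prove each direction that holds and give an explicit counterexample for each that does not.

The forward direction fails; the converse holds.

Forward direction. This fails: take t = 25. Then 25 ≡ 10 (mod 15), but 25³ = 15625 ≡ 25 (mod 30), not 10.

Converse. The residues r modulo 30 with r³ ≡ 10 (mod 30) are exactly {10}, and each is ≡ 10 (mod 15).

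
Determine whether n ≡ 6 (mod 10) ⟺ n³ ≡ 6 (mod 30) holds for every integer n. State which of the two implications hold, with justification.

Not equivalent: only (⇐) holds.

(⟹) This fails: take n = 16. Then 16 ≡ 6 (mod 10), but 16³ = 4096 ≡ 16 (mod 30), not 6.

(⟸) Conversely, the residues r modulo 30 with r³ ≡ 6 (mod 30) are exactly {6}, and each is ≡ 6 (mod 10).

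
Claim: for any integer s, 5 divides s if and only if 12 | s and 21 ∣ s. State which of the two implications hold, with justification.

[⇒] This fails: take s = 5. Certainly 5 ∣ 5, but 12 ∤ 5.

[⇐] This fails: take s = 84. Both 12 ∣ 84 and 21 ∣ 84, yet 84 is not a multiple of 5 (since 84 = 16·5 + 4), so 5 ∤ 84.

Neither implication holds.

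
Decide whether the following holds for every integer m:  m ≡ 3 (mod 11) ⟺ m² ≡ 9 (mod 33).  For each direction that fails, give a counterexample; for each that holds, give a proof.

(⇒) This fails: take m = 14. Then 14 ≡ 3 (mod 11), but 14² = 196 ≡ 31 (mod 33), not 9.

(⇐) This fails: take m = 30. Then 30² = 900 ≡ 9 (mod 33), yet 30 ≡ 8 (mod 11), not 3.

Neither direction holds.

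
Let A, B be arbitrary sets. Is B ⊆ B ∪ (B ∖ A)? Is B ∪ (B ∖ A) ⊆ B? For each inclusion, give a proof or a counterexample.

(⊆) Let x ∈ B. Then either x ∈ B and x ∉ A; or x ∈ A ∩ B. In each case x ∈ B ∪ (B ∖ A), so B ⊆ B ∪ (B ∖ A).

(⊇) Let x ∈ B ∪ (B ∖ A). Then either x ∈ B and x ∉ A; or x ∈ A ∩ B. In each case x ∈ B, so B ∪ (B ∖ A) ⊆ B.

Both inclusions hold.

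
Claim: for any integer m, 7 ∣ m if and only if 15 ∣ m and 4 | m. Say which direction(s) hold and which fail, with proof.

Both directions fail.

(⟹) This fails: take m = 7. Certainly 7 ∣ 7, but 15 ∤ 7.

(⟸) This fails: take m = 60. Both 15 ∣ 60 and 4 ∣ 60, yet 60 is not a multiple of 7 (since 60 = 8·7 + 4), so 7 ∤ 60.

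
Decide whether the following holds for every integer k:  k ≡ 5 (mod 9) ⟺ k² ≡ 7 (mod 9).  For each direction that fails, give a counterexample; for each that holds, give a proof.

(⇐) This fails: take k = 4. Then 4² = 16 ≡ 7 (mod 9), yet 4 ≡ 4 (mod 9), not 5.

(⇒) Suppose k ≡ 5 (mod 9). Write k = 9j + 5. Then (9j + 5)² = 81j² + 90j + 25 = 9(9j² + 10j + 2) + 7, so k² ≡ 7 (mod 9).

Not equivalent: only (⇒) holds.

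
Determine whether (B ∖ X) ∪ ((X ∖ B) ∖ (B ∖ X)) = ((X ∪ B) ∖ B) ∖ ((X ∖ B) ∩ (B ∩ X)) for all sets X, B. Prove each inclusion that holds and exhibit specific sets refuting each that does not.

The sets are not equal: only the reverse inclusion holds.

Reverse inclusion. Let x ∈ ((X ∪ B) ∖ B) ∖ ((X ∖ B) ∩ (B ∩ X)). Then x ∈ X and x ∉ B, from which x ∈ (B ∖ X) ∪ ((X ∖ B) ∖ (B ∖ X)).

Forward inclusion. This inclusion fails. Take X = ∅, B = {1}; then 1 ∈ (B ∖ X) ∪ ((X ∖ B) ∖ (B ∖ X)) but 1 ∉ ((X ∪ B) ∖ B) ∖ ((X ∖ B) ∩ (B ∩ X)).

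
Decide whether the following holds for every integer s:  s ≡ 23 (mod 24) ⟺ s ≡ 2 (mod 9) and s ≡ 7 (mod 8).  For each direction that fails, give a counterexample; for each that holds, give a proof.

(→) This fails: s = 71 gives 71 ≡ 23 (mod 24) but 71 ≡ 8 (mod 9), so the conjunction on the right does not hold.

(←) Conversely, if s ≡ 2 (mod 9) and s ≡ 7 (mod 8), then by the Chinese remainder theorem s ≡ 47 (mod 72). Since 47 ≡ 23 (mod 24) and 24 ∣ 72, we get s ≡ 23 (mod 24).

(⇒) fails; (⇐) holds.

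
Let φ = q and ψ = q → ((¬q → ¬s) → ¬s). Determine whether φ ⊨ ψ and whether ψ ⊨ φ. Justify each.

Both directions fail.

(→) This fails. Under q = T, s = T, the left side is true but the right side is false.

(←) This fails. Under q = F, s = F, the left side is false but the right side is true.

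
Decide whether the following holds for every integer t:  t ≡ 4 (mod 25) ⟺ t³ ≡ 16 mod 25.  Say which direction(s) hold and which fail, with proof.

Neither implication holds.

(→) This fails: take t = 4. Then 4 ≡ 4 (mod 25), but 4³ = 64 ≡ 14 (mod 25), not 16.

(←) This fails: take t = 6. Then 6³ = 216 ≡ 16 (mod 25), yet 6 ≡ 6 (mod 25), not 4.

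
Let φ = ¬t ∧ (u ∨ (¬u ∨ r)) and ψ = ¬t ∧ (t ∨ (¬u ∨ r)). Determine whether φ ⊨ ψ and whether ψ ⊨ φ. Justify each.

(→) This fails. Under t = F, r = F, u = T, the left side is true but the right side is false.

(←) Assume the antecedent. If t is true, the antecedent cannot hold. If t is false, ¬t ∧ (u ∨ (¬u ∨ r)) reduces to true regardless of the other variables. Either way ¬t ∧ (u ∨ (¬u ∨ r)) holds.

(⇒) fails; (⇐) holds.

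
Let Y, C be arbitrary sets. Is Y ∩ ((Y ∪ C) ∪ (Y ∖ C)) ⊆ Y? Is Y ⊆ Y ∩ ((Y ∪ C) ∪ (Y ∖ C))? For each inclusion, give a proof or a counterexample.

Forward inclusion. Let x ∈ Y ∩ ((Y ∪ C) ∪ (Y ∖ C)). Then either x ∈ Y and x ∉ C; or x ∈ Y ∩ C. In each case x ∈ Y, so Y ∩ ((Y ∪ C) ∪ (Y ∖ C)) ⊆ Y.

Reverse inclusion. Let x ∈ Y. Then either x ∈ Y and x ∉ C; or x ∈ Y ∩ C. In each case x ∈ Y ∩ ((Y ∪ C) ∪ (Y ∖ C)), so Y ⊆ Y ∩ ((Y ∪ C) ∪ (Y ∖ C)).

The two sets are equal.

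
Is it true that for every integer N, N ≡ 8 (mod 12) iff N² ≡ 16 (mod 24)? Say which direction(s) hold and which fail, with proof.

(⟹) Suppose N ≡ 8 (mod 12). Working modulo 24, N ∈ {8, 20}; for each such r, r² ≡ 16 (mod 24).

(⟸) This fails: take N = 4. Then 4² = 16 ≡ 16 (mod 24), yet 4 ≡ 4 (mod 12), not 8.

Only the forward implication holds.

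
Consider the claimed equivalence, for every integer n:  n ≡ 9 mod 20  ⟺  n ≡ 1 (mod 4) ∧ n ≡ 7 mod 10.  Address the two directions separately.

[⇒] This fails: n = 9 gives 9 ≡ 9 (mod 20) but 9 ≡ 9 (mod 10), so the conjunction on the right does not hold.

[⇐] This fails: n = 17 satisfies both congruences on the right (17 ≡ 1 mod 4 and 17 ≡ 7 mod 10) yet 17 ≡ 17 (mod 20), not 9.

(⇒) fails and (⇐) fails.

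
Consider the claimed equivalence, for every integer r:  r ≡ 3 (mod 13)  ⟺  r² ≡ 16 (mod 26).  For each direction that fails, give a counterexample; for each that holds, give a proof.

(⇒) This fails: take r = 3. Then 3 ≡ 3 (mod 13), but 3² = 9 ≡ 9 (mod 26), not 16.

(⇐) This fails: take r = 4. Then 4² = 16 ≡ 16 (mod 26), yet 4 ≡ 4 (mod 13), not 3.

(⇒) fails and (⇐) fails.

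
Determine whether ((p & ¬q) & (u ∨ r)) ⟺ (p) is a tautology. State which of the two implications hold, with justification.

Not equivalent: only (⇒) holds.

(←) This fails. Under u = F, p = T, q = F, r = F, the left side is false but the right side is true.

(→) Assume the antecedent. If u is true, the antecedent forces (u = T, p = T, q = F, r = F) or (u = T, p = T, q = F, r = T), and p holds there. If u is false, the antecedent forces (u = F, p = T, q = F, r = T), and p holds there. Either way p holds.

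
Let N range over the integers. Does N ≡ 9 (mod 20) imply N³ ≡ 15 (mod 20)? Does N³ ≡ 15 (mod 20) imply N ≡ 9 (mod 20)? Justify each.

(⟹) This fails: take N = 9. Then 9 ≡ 9 (mod 20), but 9³ = 729 ≡ 9 (mod 20), not 15.

(⟸) This fails: take N = 15. Then 15³ = 3375 ≡ 15 (mod 20), yet 15 ≡ 15 (mod 20), not 9.

(⇒) fails and (⇐) fails.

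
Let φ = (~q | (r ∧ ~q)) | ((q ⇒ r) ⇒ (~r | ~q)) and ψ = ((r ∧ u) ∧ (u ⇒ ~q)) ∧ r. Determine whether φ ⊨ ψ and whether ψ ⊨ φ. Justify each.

(⟹) This fails. Under u = F, q = F, r = F, the left side is true but the right side is false.

(⟸) Assume the antecedent. If u is true, the antecedent forces (u = T, q = F, r = T), and the consequent holds there. If u is false, the antecedent cannot hold. Either way the consequent holds.

The forward direction fails; the converse holds.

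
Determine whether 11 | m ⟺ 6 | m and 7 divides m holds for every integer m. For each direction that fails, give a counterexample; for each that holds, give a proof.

(⇒) fails and (⇐) fails.

[⇒] This fails: take m = 11. Certainly 11 ∣ 11, but 6 ∤ 11.

[⇐] This fails: take m = 42. Both 6 ∣ 42 and 7 ∣ 42, yet 42 is not a multiple of 11 (since 42 = 3·11 + 9), so 11 ∤ 42.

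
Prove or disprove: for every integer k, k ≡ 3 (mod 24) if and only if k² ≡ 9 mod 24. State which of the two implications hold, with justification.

Forward direction. Suppose k ≡ 3 (mod 24). Write k = 24j + 3. Then (24j + 3)² = 576j² + 144j + 9 = 24(24j² + 6j) + 9, so k² ≡ 9 (mod 24).

Converse. This fails: take k = 9. Then 9² = 81 ≡ 9 (mod 24), yet 9 ≡ 9 (mod 24), not 3.

The forward direction holds; the converse fails.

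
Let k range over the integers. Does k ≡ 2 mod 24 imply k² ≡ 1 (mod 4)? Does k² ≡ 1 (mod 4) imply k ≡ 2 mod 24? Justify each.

Both directions fail.

Forward direction. This fails: take k = 2. Then 2 ≡ 2 (mod 24), but 2² = 4 ≡ 0 (mod 4), not 1.

Converse. This fails: take k = 1. Then 1² = 1 ≡ 1 (mod 4), yet 1 ≡ 1 (mod 24), not 2.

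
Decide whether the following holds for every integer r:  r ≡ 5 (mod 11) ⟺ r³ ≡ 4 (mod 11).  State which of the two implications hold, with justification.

(⟸) For the converse, argue contrapositively. If r ≢ 5 (mod 11), then r is congruent to one of 0, 1, 2, 3, 4, 6, 7, 8, 9, 10 modulo 11, and these give r³ ≡ 0, 1, 8, 5, 9, 7, 2, 6, 3, 10 respectively — never 4.

(⟹) Suppose r ≡ 5 (mod 11). Write r = 11j + 5. Then (11j + 5)³ = 1331j³ + 1815j² + 825j + 125 = 11(121j³ + 165j² + 75j + 11) + 4, so r³ ≡ 4 (mod 11).

Both implications hold.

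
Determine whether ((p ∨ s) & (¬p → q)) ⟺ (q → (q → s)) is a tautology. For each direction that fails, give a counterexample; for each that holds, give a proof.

Both directions fail.

(→) This fails. Under q = T, s = F, p = T, the left side is true but the right side is false.

(←) This fails. Under q = F, s = F, p = F, the left side is false but the right side is true.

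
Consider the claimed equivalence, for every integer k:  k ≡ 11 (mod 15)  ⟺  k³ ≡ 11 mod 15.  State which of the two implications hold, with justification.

Both directions hold.

Converse. Suppose k³ ≡ 11 (mod 15). The only residue r in {0, …, 14} with r³ ≡ 11 (mod 15) is r = 11, so k ≡ 11 (mod 15).

Forward direction. Suppose k ≡ 11 (mod 15). Write k = 15j + 11. Then (15j + 11)³ = 3375j³ + 7425j² + 5445j + 1331 = 15(225j³ + 495j² + 363j + 88) + 11, so k³ ≡ 11 (mod 15).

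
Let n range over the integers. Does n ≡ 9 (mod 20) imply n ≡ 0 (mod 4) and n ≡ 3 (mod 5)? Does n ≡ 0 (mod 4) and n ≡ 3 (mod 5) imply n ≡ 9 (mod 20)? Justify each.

Both directions fail.

[⇒] This fails: n = 9 gives 9 ≡ 9 (mod 20) but 9 ≡ 1 (mod 4), so the conjunction on the right does not hold.

[⇐] This fails: n = 8 satisfies both congruences on the right (8 ≡ 0 mod 4 and 8 ≡ 3 mod 5) yet 8 ≡ 8 (mod 20), not 9.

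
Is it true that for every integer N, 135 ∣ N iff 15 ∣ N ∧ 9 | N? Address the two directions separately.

Not equivalent: only (⇒) holds.

(⇒) If 135 ∣ N, write N = 135q. Since 135 = 9·15, N = 15·(9q), so 15 ∣ N; and since 135 = 15·9, N = 9·(15q), so 9 ∣ N.

(⇐) This fails: take N = 45. Both 15 ∣ 45 and 9 ∣ 45, yet 45 is not a multiple of 135 (since 45 = 0·135 + 45), so 135 ∤ 45.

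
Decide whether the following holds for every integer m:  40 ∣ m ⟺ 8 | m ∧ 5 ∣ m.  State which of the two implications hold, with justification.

Equivalent; both directions hold.

[⇒] If 40 ∣ m, write m = 40q. Since 40 = 5·8, m = 8·(5q), so 8 ∣ m; and since 40 = 8·5, m = 5·(8q), so 5 ∣ m.

[⇐] Suppose 8 ∣ m and 5 ∣ m. Any common multiple of 8 and 5 is a multiple of their lcm; here gcd(8, 5) = 1, so lcm(8, 5) = 8·5 = 40, so 40 ∣ m.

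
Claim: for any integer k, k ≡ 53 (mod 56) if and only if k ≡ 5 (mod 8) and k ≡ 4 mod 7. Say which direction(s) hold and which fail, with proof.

(⟸) If k ≡ 5 (mod 8) and k ≡ 4 (mod 7), then by the Chinese remainder theorem k ≡ 53 (mod 56). This is exactly k ≡ 53 (mod 56).

(⟹) Suppose k ≡ 53 (mod 56); write k = 56j + 53. Since 8 ∣ 56, reducing mod 8 gives k ≡ 53 ≡ 5 (mod 8); since 7 ∣ 56, reducing mod 7 gives k ≡ 53 ≡ 4 (mod 7).

The biconditional holds.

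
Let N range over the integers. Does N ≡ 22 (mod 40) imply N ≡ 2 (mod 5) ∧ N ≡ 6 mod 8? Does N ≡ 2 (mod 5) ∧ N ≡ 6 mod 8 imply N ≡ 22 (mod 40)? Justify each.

[⇒] Suppose N ≡ 22 (mod 40); write N = 40j + 22. Since 5 ∣ 40, reducing mod 5 gives N ≡ 22 ≡ 2 (mod 5); since 8 ∣ 40, reducing mod 8 gives N ≡ 22 ≡ 6 (mod 8).

[⇐] Conversely, if N ≡ 2 (mod 5) and N ≡ 6 (mod 8), then by the Chinese remainder theorem N ≡ 22 (mod 40). This is exactly N ≡ 22 (mod 40).

Equivalent; both directions hold.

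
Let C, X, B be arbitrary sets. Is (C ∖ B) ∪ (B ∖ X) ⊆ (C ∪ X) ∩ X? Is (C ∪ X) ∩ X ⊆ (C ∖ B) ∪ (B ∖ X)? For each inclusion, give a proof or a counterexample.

Both inclusions fail.

Forward inclusion. This inclusion fails. Take C = {1}, X = ∅, B = ∅; then 1 ∈ (C ∖ B) ∪ (B ∖ X) but 1 ∉ (C ∪ X) ∩ X.

Reverse inclusion. This inclusion fails. Take C = ∅, X = {1}, B = ∅; then 1 ∈ (C ∪ X) ∩ X but 1 ∉ (C ∖ B) ∪ (B ∖ X).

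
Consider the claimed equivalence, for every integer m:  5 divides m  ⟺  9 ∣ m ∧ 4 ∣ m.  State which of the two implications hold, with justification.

Both directions fail.

Forward direction. This fails: take m = 5. Certainly 5 ∣ 5, but 9 ∤ 5.

Converse. This fails: take m = 36. Both 9 ∣ 36 and 4 ∣ 36, yet 36 is not a multiple of 5 (since 36 = 7·5 + 1), so 5 ∤ 36.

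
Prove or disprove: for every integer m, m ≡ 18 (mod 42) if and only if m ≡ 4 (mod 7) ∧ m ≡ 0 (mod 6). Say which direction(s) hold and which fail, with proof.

The biconditional holds.

(⟸) If m ≡ 4 (mod 7) and m ≡ 0 (mod 6), then by the Chinese remainder theorem m ≡ 18 (mod 42). This is exactly m ≡ 18 (mod 42).

(⟹) Suppose m ≡ 18 (mod 42); write m = 42j + 18. Since 7 ∣ 42, reducing mod 7 gives m ≡ 18 ≡ 4 (mod 7); since 6 ∣ 42, reducing mod 6 gives m ≡ 18 ≡ 0 (mod 6).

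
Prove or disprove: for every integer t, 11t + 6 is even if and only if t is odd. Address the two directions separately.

(⇒) This fails: t = 0 gives 11t + 6 = 6, which is even, but 0 is even, not odd.

(⇐) This also fails: t = 1 is odd, but 11t + 6 = 17 is odd, not even.

Neither implication holds.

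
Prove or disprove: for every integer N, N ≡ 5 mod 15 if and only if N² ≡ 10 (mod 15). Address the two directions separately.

Not equivalent: only (⇒) holds.

(⇐) This fails: take N = 10. Then 10² = 100 ≡ 10 (mod 15), yet 10 ≡ 10 (mod 15), not 5.

(⇒) Suppose N ≡ 5 mod 15. Write N = 15j + 5. Then (15j + 5)² = 225j² + 150j + 25 = 15(15j² + 10j + 1) + 10, so N² ≡ 10 (mod 15).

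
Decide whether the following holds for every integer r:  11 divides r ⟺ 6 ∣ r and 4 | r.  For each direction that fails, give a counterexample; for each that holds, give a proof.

Both directions fail.

(⟹) This fails: take r = 11. Certainly 11 ∣ 11, but 6 ∤ 11.

(⟸) This fails: take r = 12. Both 6 ∣ 12 and 4 ∣ 12, yet 12 is not a multiple of 11 (since 12 = 1·11 + 1), so 11 ∤ 12.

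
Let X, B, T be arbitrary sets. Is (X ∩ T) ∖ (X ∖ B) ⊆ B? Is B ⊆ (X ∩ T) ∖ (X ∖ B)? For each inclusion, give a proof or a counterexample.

Only the forward inclusion holds.

(⊆) Let x ∈ (X ∩ T) ∖ (X ∖ B). Then x ∈ X ∩ B ∩ T, from which x ∈ B.

(⊇) This inclusion fails. Take X = ∅, B = {1}, T = ∅; then 1 ∈ B but 1 ∉ (X ∩ T) ∖ (X ∖ B).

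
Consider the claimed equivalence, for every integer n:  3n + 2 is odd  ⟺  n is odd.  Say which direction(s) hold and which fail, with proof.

Both directions hold.

[⇒] Suppose 3n + 2 is odd. Since 3 is odd, 3n and n have the same parity, so 3n + 2 ≡ n + 2 (mod 2). As 2 is even, 3n + 2 is odd exactly when n is odd. Thus n is odd.

[⇐] Conversely, suppose n is odd; write n = 2j + 1. Then 3n + 2 = 3·(2j + 1) + 2 = 2·3j + 5, which is odd.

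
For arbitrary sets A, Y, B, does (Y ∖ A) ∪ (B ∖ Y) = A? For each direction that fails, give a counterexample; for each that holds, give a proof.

Both inclusions fail.

(⊆) This inclusion fails. Take A = ∅, Y = {1}, B = ∅; then 1 ∈ (Y ∖ A) ∪ (B ∖ Y) but 1 ∉ A.

(⊇) This inclusion fails. Take A = {1}, Y = ∅, B = ∅; then 1 ∈ A but 1 ∉ (Y ∖ A) ∪ (B ∖ Y).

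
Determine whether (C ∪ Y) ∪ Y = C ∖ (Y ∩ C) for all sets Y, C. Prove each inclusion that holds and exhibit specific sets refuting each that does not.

Only the reverse inclusion holds.

Forward inclusion. This inclusion fails. Take Y = {1}, C = ∅; then 1 ∈ (C ∪ Y) ∪ Y but 1 ∉ C ∖ (Y ∩ C).

Reverse inclusion. Let x ∈ C ∖ (Y ∩ C). Then x ∈ C and x ∉ Y, from which x ∈ (C ∪ Y) ∪ Y.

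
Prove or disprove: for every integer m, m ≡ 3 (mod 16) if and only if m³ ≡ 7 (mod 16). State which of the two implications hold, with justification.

Neither implication holds.

(⇒) This fails: take m = 3. Then 3 ≡ 3 (mod 16), but 3³ = 27 ≡ 11 (mod 16), not 7.

(⇐) This fails: take m = 7. Then 7³ = 343 ≡ 7 (mod 16), yet 7 ≡ 7 (mod 16), not 3.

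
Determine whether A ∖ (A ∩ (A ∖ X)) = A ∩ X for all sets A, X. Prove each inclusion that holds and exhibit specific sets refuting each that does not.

The two sets are equal.

(⊆) Let x ∈ A ∖ (A ∩ (A ∖ X)). Then x ∈ A ∩ X, from which x ∈ A ∩ X.

(⊇) Let x ∈ A ∩ X. Then x ∈ A ∩ X, from which x ∈ A ∖ (A ∩ (A ∖ X)).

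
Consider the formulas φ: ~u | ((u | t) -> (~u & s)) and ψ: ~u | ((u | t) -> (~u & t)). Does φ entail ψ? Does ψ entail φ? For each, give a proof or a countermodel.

[⇐] Assume the antecedent. If u is true, the antecedent cannot hold. If u is false, ~u | ((u | t) -> (~u & s)) reduces to true regardless of the other variables. Either way ~u | ((u | t) -> (~u & s)) holds.

[⇒] Assume the antecedent. If u is true, the antecedent cannot hold. If u is false, ~u | ((u | t) -> (~u & t)) reduces to true regardless of the other variables. Either way ~u | ((u | t) -> (~u & t)) holds.

The biconditional holds.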